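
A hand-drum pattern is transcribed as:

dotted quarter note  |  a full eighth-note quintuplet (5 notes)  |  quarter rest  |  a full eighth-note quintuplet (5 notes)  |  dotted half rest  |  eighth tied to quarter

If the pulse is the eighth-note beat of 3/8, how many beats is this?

22

One eighth-note beat = 2 sixteenth notes.
Express everything in sixteenth notes: dotted quarter note = 6; a full eighth-note quintuplet (5 notes) (five quintuplet eighths span one half) = 8; quarter rest = 4; a full eighth-note quintuplet (5 notes) (five quintuplet eighths span one half) = 8; dotted half rest = 12; eighth tied to quarter (eighth + quarter) = 6.
Total: 6 + 8 + 4 + 8 + 12 + 6 = 44.
44 ÷ 2 = 22 beats.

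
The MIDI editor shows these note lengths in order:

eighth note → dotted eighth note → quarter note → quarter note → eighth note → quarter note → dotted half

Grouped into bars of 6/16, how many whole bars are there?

5

One bar of 6/16 = 6 sixteenth notes.
Each duration in sixteenth notes: eighth note = 2; dotted eighth note = 3; quarter note = 4; quarter note = 4; eighth note = 2; quarter note = 4; dotted half = 12.
Sum: 2 + 3 + 4 + 4 + 2 + 4 + 12 = 31.
31 ÷ 6 = 5 complete bars with 1 left over.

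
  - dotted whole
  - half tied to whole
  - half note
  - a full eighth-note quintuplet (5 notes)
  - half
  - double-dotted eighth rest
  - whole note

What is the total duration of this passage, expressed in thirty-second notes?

183

In thirty-second notes: dotted whole = 48; half tied to whole (half + whole) = 48; half note = 16; a full eighth-note quintuplet (5 notes) (five quintuplet eighths span one half) = 16; half = 16; double-dotted eighth rest = 7; whole note = 32.
Sum: 48 + 48 + 16 + 16 + 16 + 7 + 32 = 183 thirty-second notes.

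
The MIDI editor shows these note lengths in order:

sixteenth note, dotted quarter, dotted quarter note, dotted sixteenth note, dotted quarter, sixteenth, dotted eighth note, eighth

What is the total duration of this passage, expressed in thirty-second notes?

In thirty-second notes: sixteenth note = 2; dotted quarter = 12; dotted quarter note = 12; dotted sixteenth note = 3; dotted quarter = 12; sixteenth = 2; dotted eighth note = 6; eighth = 4.
Total: 2 + 12 + 12 + 3 + 12 + 2 + 6 + 4 = 53 thirty-second notes.

53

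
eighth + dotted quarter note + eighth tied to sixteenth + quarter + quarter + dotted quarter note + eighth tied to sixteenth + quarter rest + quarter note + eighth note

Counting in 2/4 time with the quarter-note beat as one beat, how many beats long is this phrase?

One quarter-note beat = 4 sixteenth notes.
Working in sixteenth notes: eighth = 2; dotted quarter note = 6; eighth tied to sixteenth (eighth + sixteenth) = 3; quarter = 4; quarter = 4; dotted quarter note = 6; eighth tied to sixteenth (eighth + sixteenth) = 3; quarter rest = 4; quarter note = 4; eighth note = 2.
Total: 2 + 6 + 3 + 4 + 4 + 6 + 3 + 4 + 4 + 2 = 38.
38 ÷ 4 = 9.5 beats.

9.5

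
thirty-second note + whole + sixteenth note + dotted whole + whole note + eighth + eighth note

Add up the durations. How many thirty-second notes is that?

In thirty-second notes: thirty-second note = 1; whole = 32; sixteenth note = 2; dotted whole = 48; whole note = 32; eighth = 4; eighth note = 4.
Sum: 1 + 32 + 2 + 48 + 32 + 4 + 4 = 123 thirty-second notes.

123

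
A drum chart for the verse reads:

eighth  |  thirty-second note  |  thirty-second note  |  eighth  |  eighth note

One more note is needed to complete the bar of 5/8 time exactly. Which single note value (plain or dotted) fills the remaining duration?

The bar of 5/8 = 20 thirty-second notes.
In thirty-second notes: eighth = 4; thirty-second note = 1; thirty-second note = 1; eighth = 4; eighth note = 4.
Total: 4 + 1 + 1 + 4 + 4 = 14.
Remaining: 20 − 14 = 6 thirty-second notes, which is a dotted eighth note.

dotted eighth note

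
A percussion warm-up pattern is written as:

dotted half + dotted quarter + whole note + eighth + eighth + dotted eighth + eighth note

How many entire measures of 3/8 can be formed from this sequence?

7

One bar of 3/8 = 6 sixteenth notes.
Convert each value to sixteenth notes: dotted half = 12; dotted quarter = 6; whole note = 16; eighth = 2; eighth = 2; dotted eighth = 3; eighth note = 2.
Sum: 12 + 6 + 16 + 2 + 2 + 3 + 2 = 43.
43 ÷ 6 = 7 complete bars with 1 left over.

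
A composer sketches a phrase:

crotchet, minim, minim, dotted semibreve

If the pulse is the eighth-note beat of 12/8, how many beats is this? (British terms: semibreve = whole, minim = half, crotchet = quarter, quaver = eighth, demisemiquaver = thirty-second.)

22

One eighth-note beat = 2 sixteenth notes.
Each duration in sixteenth notes: crotchet = 4; minim = 8; minim = 8; dotted semibreve = 24.
Altogether 4 + 8 + 8 + 24 = 44.
44 ÷ 2 = 22 beats.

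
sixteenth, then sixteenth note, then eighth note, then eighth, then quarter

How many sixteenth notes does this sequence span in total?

10

Working in sixteenth notes: sixteenth = 1; sixteenth note = 1; eighth note = 2; eighth = 2; quarter = 4.
Altogether 1 + 1 + 2 + 2 + 4 = 10 sixteenth notes.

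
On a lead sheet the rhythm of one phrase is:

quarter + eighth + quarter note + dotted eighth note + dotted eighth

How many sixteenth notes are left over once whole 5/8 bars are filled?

6

One bar of 5/8 = 10 sixteenth notes.
In sixteenth notes: quarter = 4; eighth = 2; quarter note = 4; dotted eighth note = 3; dotted eighth = 3.
Sum: 4 + 2 + 4 + 3 + 3 = 16.
16 ÷ 10 = 1 complete bar with 6 sixteenth notes remaining.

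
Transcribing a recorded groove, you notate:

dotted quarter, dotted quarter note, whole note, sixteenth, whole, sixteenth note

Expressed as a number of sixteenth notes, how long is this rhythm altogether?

In sixteenth notes: dotted quarter = 6; dotted quarter note = 6; whole note = 16; sixteenth = 1; whole = 16; sixteenth note = 1.
Adding: 6 + 6 + 16 + 1 + 16 + 1 = 46 sixteenth notes.

46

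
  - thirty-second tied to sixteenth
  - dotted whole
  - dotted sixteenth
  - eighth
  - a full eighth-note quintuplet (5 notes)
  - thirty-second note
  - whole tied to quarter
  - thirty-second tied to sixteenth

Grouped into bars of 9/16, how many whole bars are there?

One bar of 9/16 = 18 thirty-second notes.
In thirty-second notes: thirty-second tied to sixteenth (thirty-second + sixteenth) = 3; dotted whole = 48; dotted sixteenth = 3; eighth = 4; a full eighth-note quintuplet (5 notes) (five quintuplet eighths span one half) = 16; thirty-second note = 1; whole tied to quarter (whole + quarter) = 40; thirty-second tied to sixteenth (thirty-second + sixteenth) = 3.
Altogether 3 + 48 + 3 + 4 + 16 + 1 + 40 + 3 = 118.
118 ÷ 18 = 6 complete bars with 10 left over.

6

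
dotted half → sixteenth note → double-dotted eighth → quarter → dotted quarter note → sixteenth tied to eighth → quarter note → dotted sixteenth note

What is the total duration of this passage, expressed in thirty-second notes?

70

Each duration in thirty-second notes: dotted half = 24; sixteenth note = 2; double-dotted eighth = 7; quarter = 8; dotted quarter note = 12; sixteenth tied to eighth (sixteenth + eighth) = 6; quarter note = 8; dotted sixteenth note = 3.
Total: 24 + 2 + 7 + 8 + 12 + 6 + 8 + 3 = 70 thirty-second notes.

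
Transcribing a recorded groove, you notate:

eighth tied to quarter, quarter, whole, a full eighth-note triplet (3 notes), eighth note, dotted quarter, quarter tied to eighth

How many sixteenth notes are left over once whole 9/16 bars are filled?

8

One bar of 9/16 = 9 sixteenth notes.
Each duration in sixteenth notes: eighth tied to quarter (eighth + quarter) = 6; quarter = 4; whole = 16; a full eighth-note triplet (3 notes) (three triplet eighths span one quarter) = 4; eighth note = 2; dotted quarter = 6; quarter tied to eighth (quarter + eighth) = 6.
Altogether 6 + 4 + 16 + 4 + 2 + 6 + 6 = 44.
44 ÷ 9 = 4 complete bars with 8 sixteenth notes remaining.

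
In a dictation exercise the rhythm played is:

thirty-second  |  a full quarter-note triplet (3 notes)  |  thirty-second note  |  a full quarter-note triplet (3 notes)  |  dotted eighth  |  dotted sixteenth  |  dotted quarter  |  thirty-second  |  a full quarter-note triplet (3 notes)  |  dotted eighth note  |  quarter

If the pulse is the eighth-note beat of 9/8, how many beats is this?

21.5

One eighth-note beat = 4 thirty-second notes.
In thirty-second notes: thirty-second = 1; a full quarter-note triplet (3 notes) (three triplet quarters span one half) = 16; thirty-second note = 1; a full quarter-note triplet (3 notes) (three triplet quarters span one half) = 16; dotted eighth = 6; dotted sixteenth = 3; dotted quarter = 12; thirty-second = 1; a full quarter-note triplet (3 notes) (three triplet quarters span one half) = 16; dotted eighth note = 6; quarter = 8.
Adding: 1 + 16 + 1 + 16 + 6 + 3 + 12 + 1 + 16 + 6 + 8 = 86.
86 ÷ 4 = 21.5 beats.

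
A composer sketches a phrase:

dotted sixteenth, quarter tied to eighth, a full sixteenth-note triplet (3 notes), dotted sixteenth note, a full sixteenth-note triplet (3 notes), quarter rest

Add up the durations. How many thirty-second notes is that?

34

In thirty-second notes: dotted sixteenth = 3; quarter tied to eighth (quarter + eighth) = 12; a full sixteenth-note triplet (3 notes) (three triplet sixteenths span one eighth) = 4; dotted sixteenth note = 3; a full sixteenth-note triplet (3 notes) (three triplet sixteenths span one eighth) = 4; quarter rest = 8.
Sum: 3 + 12 + 4 + 3 + 4 + 8 = 34 thirty-second notes.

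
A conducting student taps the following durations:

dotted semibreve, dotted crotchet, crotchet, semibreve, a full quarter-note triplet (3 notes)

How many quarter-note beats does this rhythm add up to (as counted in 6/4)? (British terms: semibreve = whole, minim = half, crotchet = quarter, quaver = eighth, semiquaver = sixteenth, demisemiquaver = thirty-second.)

One quarter-note beat = 2 eighth notes.
In eighth notes: dotted semibreve = 12; dotted crotchet = 3; crotchet = 2; semibreve = 8; a full quarter-note triplet (3 notes) (three triplet quarters span one half) = 4.
Adding: 12 + 3 + 2 + 8 + 4 = 29.
29 ÷ 2 = 14.5 beats.

14.5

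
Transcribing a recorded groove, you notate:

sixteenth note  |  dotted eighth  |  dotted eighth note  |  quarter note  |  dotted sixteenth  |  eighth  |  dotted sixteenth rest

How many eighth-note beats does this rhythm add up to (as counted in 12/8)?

One eighth-note beat = 4 thirty-second notes.
Working in thirty-second notes: sixteenth note = 2; dotted eighth = 6; dotted eighth note = 6; quarter note = 8; dotted sixteenth = 3; eighth = 4; dotted sixteenth rest = 3.
Adding: 2 + 6 + 6 + 8 + 3 + 4 + 3 = 32.
32 ÷ 4 = 8 beats.

8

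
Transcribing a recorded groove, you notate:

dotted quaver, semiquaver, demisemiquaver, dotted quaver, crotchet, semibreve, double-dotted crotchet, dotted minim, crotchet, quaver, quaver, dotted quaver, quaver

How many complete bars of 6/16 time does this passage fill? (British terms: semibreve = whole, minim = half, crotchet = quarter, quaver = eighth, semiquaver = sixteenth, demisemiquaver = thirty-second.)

One bar of 6/16 = 12 thirty-second notes.
Each duration in thirty-second notes: dotted quaver = 6; semiquaver = 2; demisemiquaver = 1; dotted quaver = 6; crotchet = 8; semibreve = 32; double-dotted crotchet = 14; dotted minim = 24; crotchet = 8; quaver = 4; quaver = 4; dotted quaver = 6; quaver = 4.
Sum: 6 + 2 + 1 + 6 + 8 + 32 + 14 + 24 + 8 + 4 + 4 + 6 + 4 = 119.
119 ÷ 12 = 9 complete bars with 11 left over.

9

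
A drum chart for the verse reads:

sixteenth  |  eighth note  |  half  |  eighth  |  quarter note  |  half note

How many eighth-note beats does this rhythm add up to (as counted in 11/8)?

One eighth-note beat = 2 sixteenth notes.
Convert each value to sixteenth notes: sixteenth = 1; eighth note = 2; half = 8; eighth = 2; quarter note = 4; half note = 8.
Total: 1 + 2 + 8 + 2 + 4 + 8 = 25.
25 ÷ 2 = 12.5 beats.

12.5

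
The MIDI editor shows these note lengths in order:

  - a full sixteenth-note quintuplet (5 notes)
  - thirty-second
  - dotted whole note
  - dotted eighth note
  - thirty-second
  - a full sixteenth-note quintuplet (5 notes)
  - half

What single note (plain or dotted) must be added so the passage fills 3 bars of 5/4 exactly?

3 bars of 5/4 = 120 thirty-second notes.
Convert each value to thirty-second notes: a full sixteenth-note quintuplet (5 notes) (five quintuplet sixteenths span one quarter) = 8; thirty-second = 1; dotted whole note = 48; dotted eighth note = 6; thirty-second = 1; a full sixteenth-note quintuplet (5 notes) (five quintuplet sixteenths span one quarter) = 8; half = 16.
Sum: 8 + 1 + 48 + 6 + 1 + 8 + 16 = 88.
Remaining: 120 − 88 = 32 thirty-second notes, which is a whole note.

whole note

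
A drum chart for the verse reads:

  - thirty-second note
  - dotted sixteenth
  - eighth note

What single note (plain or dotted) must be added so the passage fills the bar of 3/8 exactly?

The bar of 3/8 = 12 thirty-second notes.
Express everything in thirty-second notes: thirty-second note = 1; dotted sixteenth = 3; eighth note = 4.
Total: 1 + 3 + 4 = 8.
Remaining: 12 − 8 = 4 thirty-second notes, which is a eighth note.

eighth note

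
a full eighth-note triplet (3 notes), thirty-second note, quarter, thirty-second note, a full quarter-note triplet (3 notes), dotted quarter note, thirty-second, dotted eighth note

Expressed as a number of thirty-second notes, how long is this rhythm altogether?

53

Convert each value to thirty-second notes: a full eighth-note triplet (3 notes) (three triplet eighths span one quarter) = 8; thirty-second note = 1; quarter = 8; thirty-second note = 1; a full quarter-note triplet (3 notes) (three triplet quarters span one half) = 16; dotted quarter note = 12; thirty-second = 1; dotted eighth note = 6.
Sum: 8 + 1 + 8 + 1 + 16 + 12 + 1 + 6 = 53 thirty-second notes.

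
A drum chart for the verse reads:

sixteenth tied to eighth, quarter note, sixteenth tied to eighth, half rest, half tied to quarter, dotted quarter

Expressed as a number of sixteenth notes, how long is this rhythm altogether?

36

In sixteenth notes: sixteenth tied to eighth (sixteenth + eighth) = 3; quarter note = 4; sixteenth tied to eighth (sixteenth + eighth) = 3; half rest = 8; half tied to quarter (half + quarter) = 12; dotted quarter = 6.
Total: 3 + 4 + 3 + 8 + 12 + 6 = 36 sixteenth notes.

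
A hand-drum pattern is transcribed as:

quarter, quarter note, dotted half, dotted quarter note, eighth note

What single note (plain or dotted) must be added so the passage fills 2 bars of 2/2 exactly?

2 bars of 2/2 = 16 eighth notes.
In eighth notes: quarter = 2; quarter note = 2; dotted half = 6; dotted quarter note = 3; eighth note = 1.
Total: 2 + 2 + 6 + 3 + 1 = 14.
Remaining: 16 − 14 = 2 eighth notes, which is a quarter note.

quarter note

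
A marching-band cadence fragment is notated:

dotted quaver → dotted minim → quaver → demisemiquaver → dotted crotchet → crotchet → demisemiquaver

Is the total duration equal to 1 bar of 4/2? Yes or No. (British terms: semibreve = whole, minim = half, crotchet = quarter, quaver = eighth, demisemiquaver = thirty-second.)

One bar of 4/2 = 64 thirty-second notes.
Convert each value to thirty-second notes: dotted quaver = 6; dotted minim = 24; quaver = 4; demisemiquaver = 1; dotted crotchet = 12; crotchet = 8; demisemiquaver = 1.
Altogether 6 + 24 + 4 + 1 + 12 + 8 + 1 = 56.
56 falls short of 64, so the answer is No.

No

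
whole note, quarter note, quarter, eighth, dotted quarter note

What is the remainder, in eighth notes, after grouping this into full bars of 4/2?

0

One bar of 4/2 = 16 eighth notes.
Express everything in eighth notes: whole note = 8; quarter note = 2; quarter = 2; eighth = 1; dotted quarter note = 3.
Altogether 8 + 2 + 2 + 1 + 3 = 16.
16 ÷ 16 = 1 complete bar with 0 eighth notes remaining.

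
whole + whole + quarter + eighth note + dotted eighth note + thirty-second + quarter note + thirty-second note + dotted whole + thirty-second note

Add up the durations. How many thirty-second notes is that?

141

Convert each value to thirty-second notes: whole = 32; whole = 32; quarter = 8; eighth note = 4; dotted eighth note = 6; thirty-second = 1; quarter note = 8; thirty-second note = 1; dotted whole = 48; thirty-second note = 1.
Sum: 32 + 32 + 8 + 4 + 6 + 1 + 8 + 1 + 48 + 1 = 141 thirty-second notes.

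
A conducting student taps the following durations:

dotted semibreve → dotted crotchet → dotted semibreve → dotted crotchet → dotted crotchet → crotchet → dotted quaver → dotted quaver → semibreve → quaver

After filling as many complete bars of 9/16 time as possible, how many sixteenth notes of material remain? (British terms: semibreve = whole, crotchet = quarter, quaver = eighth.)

One bar of 9/16 = 9 sixteenth notes.
Convert each value to sixteenth notes: dotted semibreve = 24; dotted crotchet = 6; dotted semibreve = 24; dotted crotchet = 6; dotted crotchet = 6; crotchet = 4; dotted quaver = 3; dotted quaver = 3; semibreve = 16; quaver = 2.
Altogether 24 + 6 + 24 + 6 + 6 + 4 + 3 + 3 + 16 + 2 = 94.
94 ÷ 9 = 10 complete bars with 4 sixteenth notes remaining.

4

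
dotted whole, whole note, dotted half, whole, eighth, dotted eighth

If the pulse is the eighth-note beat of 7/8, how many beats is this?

One eighth-note beat = 2 sixteenth notes.
Each duration in sixteenth notes: dotted whole = 24; whole note = 16; dotted half = 12; whole = 16; eighth = 2; dotted eighth = 3.
Total: 24 + 16 + 12 + 16 + 2 + 3 = 73.
73 ÷ 2 = 36.5 beats.

36.5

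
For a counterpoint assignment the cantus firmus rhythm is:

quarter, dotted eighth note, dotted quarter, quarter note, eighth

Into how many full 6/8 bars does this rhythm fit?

1

One bar of 6/8 = 12 sixteenth notes.
Working in sixteenth notes: quarter = 4; dotted eighth note = 3; dotted quarter = 6; quarter note = 4; eighth = 2.
Total: 4 + 3 + 6 + 4 + 2 = 19.
19 ÷ 12 = 1 complete bar with 7 left over.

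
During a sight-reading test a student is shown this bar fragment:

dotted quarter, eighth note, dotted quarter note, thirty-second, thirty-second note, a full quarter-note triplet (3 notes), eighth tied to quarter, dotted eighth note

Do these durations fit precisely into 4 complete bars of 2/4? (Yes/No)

Yes

One bar of 2/4 = 16 thirty-second notes, so 4 bars = 64.
Express everything in thirty-second notes: dotted quarter = 12; eighth note = 4; dotted quarter note = 12; thirty-second = 1; thirty-second note = 1; a full quarter-note triplet (3 notes) (three triplet quarters span one half) = 16; eighth tied to quarter (eighth + quarter) = 12; dotted eighth note = 6.
Sum: 12 + 4 + 12 + 1 + 1 + 16 + 12 + 6 = 64.
64 equals 64, so the answer is Yes.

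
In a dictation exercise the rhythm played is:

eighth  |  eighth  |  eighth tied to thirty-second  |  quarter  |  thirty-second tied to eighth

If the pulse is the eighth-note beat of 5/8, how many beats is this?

6.5

One eighth-note beat = 4 thirty-second notes.
Working in thirty-second notes: eighth = 4; eighth = 4; eighth tied to thirty-second (eighth + thirty-second) = 5; quarter = 8; thirty-second tied to eighth (thirty-second + eighth) = 5.
Total: 4 + 4 + 5 + 8 + 5 = 26.
26 ÷ 4 = 6.5 beats.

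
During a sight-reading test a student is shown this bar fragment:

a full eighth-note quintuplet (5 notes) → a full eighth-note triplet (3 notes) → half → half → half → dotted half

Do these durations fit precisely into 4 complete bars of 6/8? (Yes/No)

One bar of 6/8 = 3 quarter notes, so 4 bars = 12.
Each duration in quarter notes: a full eighth-note quintuplet (5 notes) (five quintuplet eighths span one half) = 2; a full eighth-note triplet (3 notes) (three triplet eighths span one quarter) = 1; half = 2; half = 2; half = 2; dotted half = 3.
Adding: 2 + 1 + 2 + 2 + 2 + 3 = 12.
12 equals 12, so the answer is Yes.

Yes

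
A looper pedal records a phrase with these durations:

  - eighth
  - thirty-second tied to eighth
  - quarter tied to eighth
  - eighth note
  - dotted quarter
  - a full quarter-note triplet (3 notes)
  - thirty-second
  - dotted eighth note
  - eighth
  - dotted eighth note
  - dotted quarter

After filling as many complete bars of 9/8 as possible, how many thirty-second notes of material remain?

One bar of 9/8 = 36 thirty-second notes.
Each duration in thirty-second notes: eighth = 4; thirty-second tied to eighth (thirty-second + eighth) = 5; quarter tied to eighth (quarter + eighth) = 12; eighth note = 4; dotted quarter = 12; a full quarter-note triplet (3 notes) (three triplet quarters span one half) = 16; thirty-second = 1; dotted eighth note = 6; eighth = 4; dotted eighth note = 6; dotted quarter = 12.
Adding: 4 + 5 + 12 + 4 + 12 + 16 + 1 + 6 + 4 + 6 + 12 = 82.
82 ÷ 36 = 2 complete bars with 10 thirty-second notes remaining.

10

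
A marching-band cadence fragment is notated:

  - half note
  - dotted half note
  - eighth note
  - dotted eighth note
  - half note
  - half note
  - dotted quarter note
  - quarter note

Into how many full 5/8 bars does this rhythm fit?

5

One bar of 5/8 = 10 sixteenth notes.
In sixteenth notes: half note = 8; dotted half note = 12; eighth note = 2; dotted eighth note = 3; half note = 8; half note = 8; dotted quarter note = 6; quarter note = 4.
Altogether 8 + 12 + 2 + 3 + 8 + 8 + 6 + 4 = 51.
51 ÷ 10 = 5 complete bars with 1 left over.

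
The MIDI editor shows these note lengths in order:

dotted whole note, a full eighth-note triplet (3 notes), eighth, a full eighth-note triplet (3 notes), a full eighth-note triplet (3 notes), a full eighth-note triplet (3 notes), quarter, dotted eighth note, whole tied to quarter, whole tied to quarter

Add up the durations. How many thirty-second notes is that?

178

Express everything in thirty-second notes: dotted whole note = 48; a full eighth-note triplet (3 notes) (three triplet eighths span one quarter) = 8; eighth = 4; a full eighth-note triplet (3 notes) (three triplet eighths span one quarter) = 8; a full eighth-note triplet (3 notes) (three triplet eighths span one quarter) = 8; a full eighth-note triplet (3 notes) (three triplet eighths span one quarter) = 8; quarter = 8; dotted eighth note = 6; whole tied to quarter (whole + quarter) = 40; whole tied to quarter (whole + quarter) = 40.
Altogether 48 + 8 + 4 + 8 + 8 + 8 + 8 + 6 + 40 + 40 = 178 thirty-second notes.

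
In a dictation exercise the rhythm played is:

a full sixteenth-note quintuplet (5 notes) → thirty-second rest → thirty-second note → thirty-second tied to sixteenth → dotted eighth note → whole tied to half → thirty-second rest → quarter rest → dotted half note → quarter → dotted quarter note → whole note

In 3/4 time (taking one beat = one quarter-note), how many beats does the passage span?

One quarter-note beat = 8 thirty-second notes.
Working in thirty-second notes: a full sixteenth-note quintuplet (5 notes) (five quintuplet sixteenths span one quarter) = 8; thirty-second rest = 1; thirty-second note = 1; thirty-second tied to sixteenth (thirty-second + sixteenth) = 3; dotted eighth note = 6; whole tied to half (whole + half) = 48; thirty-second rest = 1; quarter rest = 8; dotted half note = 24; quarter = 8; dotted quarter note = 12; whole note = 32.
Adding: 8 + 1 + 1 + 3 + 6 + 48 + 1 + 8 + 24 + 8 + 12 + 32 = 152.
152 ÷ 8 = 19 beats.

19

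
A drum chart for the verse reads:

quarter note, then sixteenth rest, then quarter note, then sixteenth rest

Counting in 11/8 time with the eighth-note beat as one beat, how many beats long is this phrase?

5

One eighth-note beat = 2 sixteenth notes.
Working in sixteenth notes: quarter note = 4; sixteenth rest = 1; quarter note = 4; sixteenth rest = 1.
Total: 4 + 1 + 4 + 1 = 10.
10 ÷ 2 = 5 beats.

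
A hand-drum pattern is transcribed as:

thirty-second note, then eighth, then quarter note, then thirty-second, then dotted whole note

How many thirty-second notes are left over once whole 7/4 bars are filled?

6

One bar of 7/4 = 56 thirty-second notes.
In thirty-second notes: thirty-second note = 1; eighth = 4; quarter note = 8; thirty-second = 1; dotted whole note = 48.
Altogether 1 + 4 + 8 + 1 + 48 = 62.
62 ÷ 56 = 1 complete bar with 6 thirty-second notes remaining.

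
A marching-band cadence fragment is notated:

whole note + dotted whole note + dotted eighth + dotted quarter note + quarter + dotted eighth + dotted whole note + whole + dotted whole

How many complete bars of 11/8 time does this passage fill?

One bar of 11/8 = 22 sixteenth notes.
Convert each value to sixteenth notes: whole note = 16; dotted whole note = 24; dotted eighth = 3; dotted quarter note = 6; quarter = 4; dotted eighth = 3; dotted whole note = 24; whole = 16; dotted whole = 24.
Sum: 16 + 24 + 3 + 6 + 4 + 3 + 24 + 16 + 24 = 120.
120 ÷ 22 = 5 complete bars with 10 left over.

5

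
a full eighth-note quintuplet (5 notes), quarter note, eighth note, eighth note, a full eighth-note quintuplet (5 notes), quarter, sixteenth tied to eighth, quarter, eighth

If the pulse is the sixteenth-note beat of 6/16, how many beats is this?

37

One sixteenth-note beat = 2 thirty-second notes.
Convert each value to thirty-second notes: a full eighth-note quintuplet (5 notes) (five quintuplet eighths span one half) = 16; quarter note = 8; eighth note = 4; eighth note = 4; a full eighth-note quintuplet (5 notes) (five quintuplet eighths span one half) = 16; quarter = 8; sixteenth tied to eighth (sixteenth + eighth) = 6; quarter = 8; eighth = 4.
Altogether 16 + 8 + 4 + 4 + 16 + 8 + 6 + 8 + 4 = 74.
74 ÷ 2 = 37 beats.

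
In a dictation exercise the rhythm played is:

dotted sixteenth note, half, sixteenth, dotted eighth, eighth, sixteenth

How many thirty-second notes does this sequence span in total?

33

Convert each value to thirty-second notes: dotted sixteenth note = 3; half = 16; sixteenth = 2; dotted eighth = 6; eighth = 4; sixteenth = 2.
Sum: 3 + 16 + 2 + 6 + 4 + 2 = 33 thirty-second notes.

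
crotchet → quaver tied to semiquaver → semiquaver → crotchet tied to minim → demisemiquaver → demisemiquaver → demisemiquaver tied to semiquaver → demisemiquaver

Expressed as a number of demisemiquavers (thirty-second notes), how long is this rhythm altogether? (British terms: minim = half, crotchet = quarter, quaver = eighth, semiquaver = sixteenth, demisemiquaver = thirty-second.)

In thirty-second notes: crotchet = 8; quaver tied to semiquaver (quaver + semiquaver) = 6; semiquaver = 2; crotchet tied to minim (crotchet + minim) = 24; demisemiquaver = 1; demisemiquaver = 1; demisemiquaver tied to semiquaver (demisemiquaver + semiquaver) = 3; demisemiquaver = 1.
Sum: 8 + 6 + 2 + 24 + 1 + 1 + 3 + 1 = 46 thirty-second notes.

46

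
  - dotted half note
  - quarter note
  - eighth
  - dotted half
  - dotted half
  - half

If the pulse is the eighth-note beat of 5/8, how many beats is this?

25

One eighth-note beat = 2 sixteenth notes.
Convert each value to sixteenth notes: dotted half note = 12; quarter note = 4; eighth = 2; dotted half = 12; dotted half = 12; half = 8.
Sum: 12 + 4 + 2 + 12 + 12 + 8 = 50.
50 ÷ 2 = 25 beats.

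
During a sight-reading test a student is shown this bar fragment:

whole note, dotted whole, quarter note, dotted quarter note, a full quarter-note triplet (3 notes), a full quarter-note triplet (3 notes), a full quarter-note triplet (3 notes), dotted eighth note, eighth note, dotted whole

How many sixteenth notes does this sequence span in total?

Each duration in sixteenth notes: whole note = 16; dotted whole = 24; quarter note = 4; dotted quarter note = 6; a full quarter-note triplet (3 notes) (three triplet quarters span one half) = 8; a full quarter-note triplet (3 notes) (three triplet quarters span one half) = 8; a full quarter-note triplet (3 notes) (three triplet quarters span one half) = 8; dotted eighth note = 3; eighth note = 2; dotted whole = 24.
Altogether 16 + 24 + 4 + 6 + 8 + 8 + 8 + 3 + 2 + 24 = 103 sixteenth notes.

103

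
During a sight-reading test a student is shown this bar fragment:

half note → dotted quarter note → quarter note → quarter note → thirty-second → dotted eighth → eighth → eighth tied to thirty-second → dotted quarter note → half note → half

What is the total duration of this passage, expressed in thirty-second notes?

Each duration in thirty-second notes: half note = 16; dotted quarter note = 12; quarter note = 8; quarter note = 8; thirty-second = 1; dotted eighth = 6; eighth = 4; eighth tied to thirty-second (eighth + thirty-second) = 5; dotted quarter note = 12; half note = 16; half = 16.
Sum: 16 + 12 + 8 + 8 + 1 + 6 + 4 + 5 + 12 + 16 + 16 = 104 thirty-second notes.

104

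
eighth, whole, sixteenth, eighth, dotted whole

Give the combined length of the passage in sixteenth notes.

45

In sixteenth notes: eighth = 2; whole = 16; sixteenth = 1; eighth = 2; dotted whole = 24.
Total: 2 + 16 + 1 + 2 + 24 = 45 sixteenth notes.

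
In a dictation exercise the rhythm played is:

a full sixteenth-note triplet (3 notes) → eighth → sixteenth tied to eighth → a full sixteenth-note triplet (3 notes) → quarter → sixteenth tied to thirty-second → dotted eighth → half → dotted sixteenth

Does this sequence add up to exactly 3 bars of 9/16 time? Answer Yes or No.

One bar of 9/16 = 18 thirty-second notes, so 3 bars = 54.
Express everything in thirty-second notes: a full sixteenth-note triplet (3 notes) (three triplet sixteenths span one eighth) = 4; eighth = 4; sixteenth tied to eighth (sixteenth + eighth) = 6; a full sixteenth-note triplet (3 notes) (three triplet sixteenths span one eighth) = 4; quarter = 8; sixteenth tied to thirty-second (sixteenth + thirty-second) = 3; dotted eighth = 6; half = 16; dotted sixteenth = 3.
Total: 4 + 4 + 6 + 4 + 8 + 3 + 6 + 16 + 3 = 54.
54 equals 54, so the answer is Yes.

Yes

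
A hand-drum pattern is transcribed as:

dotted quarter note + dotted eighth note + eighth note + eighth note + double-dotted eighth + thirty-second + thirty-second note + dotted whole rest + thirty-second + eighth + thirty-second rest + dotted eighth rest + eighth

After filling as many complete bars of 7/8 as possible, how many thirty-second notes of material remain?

15

One bar of 7/8 = 28 thirty-second notes.
Express everything in thirty-second notes: dotted quarter note = 12; dotted eighth note = 6; eighth note = 4; eighth note = 4; double-dotted eighth = 7; thirty-second = 1; thirty-second note = 1; dotted whole rest = 48; thirty-second = 1; eighth = 4; thirty-second rest = 1; dotted eighth rest = 6; eighth = 4.
Altogether 12 + 6 + 4 + 4 + 7 + 1 + 1 + 48 + 1 + 4 + 1 + 6 + 4 = 99.
99 ÷ 28 = 3 complete bars with 15 thirty-second notes remaining.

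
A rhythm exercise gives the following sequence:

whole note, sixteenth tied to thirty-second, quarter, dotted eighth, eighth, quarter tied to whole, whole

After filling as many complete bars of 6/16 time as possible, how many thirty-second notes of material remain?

One bar of 6/16 = 12 thirty-second notes.
Express everything in thirty-second notes: whole note = 32; sixteenth tied to thirty-second (sixteenth + thirty-second) = 3; quarter = 8; dotted eighth = 6; eighth = 4; quarter tied to whole (quarter + whole) = 40; whole = 32.
Altogether 32 + 3 + 8 + 6 + 4 + 40 + 32 = 125.
125 ÷ 12 = 10 complete bars with 5 thirty-second notes remaining.

5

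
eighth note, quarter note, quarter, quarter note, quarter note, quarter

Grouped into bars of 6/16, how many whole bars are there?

3

One bar of 6/16 = 3 eighth notes.
Each duration in eighth notes: eighth note = 1; quarter note = 2; quarter = 2; quarter note = 2; quarter note = 2; quarter = 2.
Sum: 1 + 2 + 2 + 2 + 2 + 2 = 11.
11 ÷ 3 = 3 complete bars with 2 left over.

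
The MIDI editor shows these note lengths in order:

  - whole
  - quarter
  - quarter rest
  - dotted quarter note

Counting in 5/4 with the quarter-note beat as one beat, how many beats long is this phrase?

One quarter-note beat = 2 eighth notes.
Each duration in eighth notes: whole = 8; quarter = 2; quarter rest = 2; dotted quarter note = 3.
Total: 8 + 2 + 2 + 3 = 15.
15 ÷ 2 = 7.5 beats.

7.5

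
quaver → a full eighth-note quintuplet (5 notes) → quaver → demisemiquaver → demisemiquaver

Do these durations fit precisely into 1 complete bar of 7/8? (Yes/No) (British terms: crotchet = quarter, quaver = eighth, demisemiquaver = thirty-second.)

No

One bar of 7/8 = 28 thirty-second notes.
Express everything in thirty-second notes: quaver = 4; a full eighth-note quintuplet (5 notes) (five quintuplet eighths span one half) = 16; quaver = 4; demisemiquaver = 1; demisemiquaver = 1.
Altogether 4 + 16 + 4 + 1 + 1 = 26.
26 falls short of 28, so the answer is No.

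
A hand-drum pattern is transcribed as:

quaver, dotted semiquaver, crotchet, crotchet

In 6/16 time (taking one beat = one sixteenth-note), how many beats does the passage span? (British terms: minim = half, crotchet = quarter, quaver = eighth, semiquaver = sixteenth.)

One sixteenth-note beat = 2 thirty-second notes.
Each duration in thirty-second notes: quaver = 4; dotted semiquaver = 3; crotchet = 8; crotchet = 8.
Adding: 4 + 3 + 8 + 8 = 23.
23 ÷ 2 = 11.5 beats.

11.5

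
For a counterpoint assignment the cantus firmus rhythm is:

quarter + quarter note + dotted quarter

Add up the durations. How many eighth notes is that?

Express everything in eighth notes: quarter = 2; quarter note = 2; dotted quarter = 3.
Total: 2 + 2 + 3 = 7 eighth notes.

7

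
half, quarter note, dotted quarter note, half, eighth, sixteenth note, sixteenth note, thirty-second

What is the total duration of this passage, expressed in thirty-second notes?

61

Working in thirty-second notes: half = 16; quarter note = 8; dotted quarter note = 12; half = 16; eighth = 4; sixteenth note = 2; sixteenth note = 2; thirty-second = 1.
Sum: 16 + 8 + 12 + 16 + 4 + 2 + 2 + 1 = 61 thirty-second notes.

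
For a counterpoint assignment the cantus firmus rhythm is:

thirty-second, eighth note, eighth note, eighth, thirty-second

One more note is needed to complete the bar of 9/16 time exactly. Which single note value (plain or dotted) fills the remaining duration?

The bar of 9/16 = 18 thirty-second notes.
Express everything in thirty-second notes: thirty-second = 1; eighth note = 4; eighth note = 4; eighth = 4; thirty-second = 1.
Total: 1 + 4 + 4 + 4 + 1 = 14.
Remaining: 18 − 14 = 4 thirty-second notes, which is a eighth note.

eighth note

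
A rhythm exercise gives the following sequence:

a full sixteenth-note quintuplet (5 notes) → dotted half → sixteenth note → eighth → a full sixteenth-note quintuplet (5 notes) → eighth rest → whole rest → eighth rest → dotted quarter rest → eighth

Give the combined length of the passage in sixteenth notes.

51

Convert each value to sixteenth notes: a full sixteenth-note quintuplet (5 notes) (five quintuplet sixteenths span one quarter) = 4; dotted half = 12; sixteenth note = 1; eighth = 2; a full sixteenth-note quintuplet (5 notes) (five quintuplet sixteenths span one quarter) = 4; eighth rest = 2; whole rest = 16; eighth rest = 2; dotted quarter rest = 6; eighth = 2.
Adding: 4 + 12 + 1 + 2 + 4 + 2 + 16 + 2 + 6 + 2 = 51 sixteenth notes.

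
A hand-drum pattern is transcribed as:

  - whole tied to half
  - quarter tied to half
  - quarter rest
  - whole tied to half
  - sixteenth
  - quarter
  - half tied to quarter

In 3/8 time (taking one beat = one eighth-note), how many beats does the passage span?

One eighth-note beat = 2 sixteenth notes.
Each duration in sixteenth notes: whole tied to half (whole + half) = 24; quarter tied to half (quarter + half) = 12; quarter rest = 4; whole tied to half (whole + half) = 24; sixteenth = 1; quarter = 4; half tied to quarter (half + quarter) = 12.
Sum: 24 + 12 + 4 + 24 + 1 + 4 + 12 = 81.
81 ÷ 2 = 40.5 beats.

40.5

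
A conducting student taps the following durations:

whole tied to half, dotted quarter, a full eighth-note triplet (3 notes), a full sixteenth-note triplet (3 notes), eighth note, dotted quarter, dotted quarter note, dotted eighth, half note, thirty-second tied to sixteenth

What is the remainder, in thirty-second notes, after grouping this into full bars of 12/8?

One bar of 12/8 = 48 thirty-second notes.
Convert each value to thirty-second notes: whole tied to half (whole + half) = 48; dotted quarter = 12; a full eighth-note triplet (3 notes) (three triplet eighths span one quarter) = 8; a full sixteenth-note triplet (3 notes) (three triplet sixteenths span one eighth) = 4; eighth note = 4; dotted quarter = 12; dotted quarter note = 12; dotted eighth = 6; half note = 16; thirty-second tied to sixteenth (thirty-second + sixteenth) = 3.
Sum: 48 + 12 + 8 + 4 + 4 + 12 + 12 + 6 + 16 + 3 = 125.
125 ÷ 48 = 2 complete bars with 29 thirty-second notes remaining.

29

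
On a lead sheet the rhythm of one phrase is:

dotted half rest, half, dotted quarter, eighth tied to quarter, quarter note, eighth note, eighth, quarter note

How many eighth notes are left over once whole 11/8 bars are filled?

0

One bar of 11/8 = 11 eighth notes.
Working in eighth notes: dotted half rest = 6; half = 4; dotted quarter = 3; eighth tied to quarter (eighth + quarter) = 3; quarter note = 2; eighth note = 1; eighth = 1; quarter note = 2.
Altogether 6 + 4 + 3 + 3 + 2 + 1 + 1 + 2 = 22.
22 ÷ 11 = 2 complete bars with 0 eighth notes remaining.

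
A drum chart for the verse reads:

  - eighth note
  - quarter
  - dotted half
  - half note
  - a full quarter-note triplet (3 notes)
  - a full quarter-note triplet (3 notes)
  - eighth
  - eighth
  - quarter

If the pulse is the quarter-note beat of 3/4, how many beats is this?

12.5

One quarter-note beat = 2 eighth notes.
In eighth notes: eighth note = 1; quarter = 2; dotted half = 6; half note = 4; a full quarter-note triplet (3 notes) (three triplet quarters span one half) = 4; a full quarter-note triplet (3 notes) (three triplet quarters span one half) = 4; eighth = 1; eighth = 1; quarter = 2.
Adding: 1 + 2 + 6 + 4 + 4 + 4 + 1 + 1 + 2 = 25.
25 ÷ 2 = 12.5 beats.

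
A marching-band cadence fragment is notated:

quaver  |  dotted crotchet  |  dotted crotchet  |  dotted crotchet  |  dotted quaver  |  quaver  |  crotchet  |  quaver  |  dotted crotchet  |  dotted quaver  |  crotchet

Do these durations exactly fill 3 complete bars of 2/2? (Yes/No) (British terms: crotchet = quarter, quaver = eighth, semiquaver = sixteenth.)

One bar of 2/2 = 16 sixteenth notes, so 3 bars = 48.
Convert each value to sixteenth notes: quaver = 2; dotted crotchet = 6; dotted crotchet = 6; dotted crotchet = 6; dotted quaver = 3; quaver = 2; crotchet = 4; quaver = 2; dotted crotchet = 6; dotted quaver = 3; crotchet = 4.
Altogether 2 + 6 + 6 + 6 + 3 + 2 + 4 + 2 + 6 + 3 + 4 = 44.
44 falls short of 48, so the answer is No.

No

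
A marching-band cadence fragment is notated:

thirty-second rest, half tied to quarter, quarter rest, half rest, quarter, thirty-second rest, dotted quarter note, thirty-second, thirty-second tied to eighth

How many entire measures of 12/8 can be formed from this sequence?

1

One bar of 12/8 = 48 thirty-second notes.
Convert each value to thirty-second notes: thirty-second rest = 1; half tied to quarter (half + quarter) = 24; quarter rest = 8; half rest = 16; quarter = 8; thirty-second rest = 1; dotted quarter note = 12; thirty-second = 1; thirty-second tied to eighth (thirty-second + eighth) = 5.
Total: 1 + 24 + 8 + 16 + 8 + 1 + 12 + 1 + 5 = 76.
76 ÷ 48 = 1 complete bar with 28 left over.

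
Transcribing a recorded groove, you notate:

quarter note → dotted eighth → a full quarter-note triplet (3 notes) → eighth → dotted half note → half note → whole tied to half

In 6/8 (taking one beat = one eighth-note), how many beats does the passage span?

One eighth-note beat = 2 sixteenth notes.
In sixteenth notes: quarter note = 4; dotted eighth = 3; a full quarter-note triplet (3 notes) (three triplet quarters span one half) = 8; eighth = 2; dotted half note = 12; half note = 8; whole tied to half (whole + half) = 24.
Sum: 4 + 3 + 8 + 2 + 12 + 8 + 24 = 61.
61 ÷ 2 = 30.5 beats.

30.5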